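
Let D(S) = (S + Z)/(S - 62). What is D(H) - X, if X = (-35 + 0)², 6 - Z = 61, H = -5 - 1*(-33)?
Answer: -41623/34 ≈ -1224.2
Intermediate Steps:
H = 28 (H = -5 + 33 = 28)
Z = -55 (Z = 6 - 1*61 = 6 - 61 = -55)
D(S) = (-55 + S)/(-62 + S) (D(S) = (S - 55)/(S - 62) = (-55 + S)/(-62 + S))
X = 1225 (X = (-35)² = 1225)
D(H) - X = (-55 + 28)/(-62 + 28) - 1*1225 = -27/(-34) - 1225 = -1/34*(-27) - 1225 = 27/34 - 1225 = -41623/34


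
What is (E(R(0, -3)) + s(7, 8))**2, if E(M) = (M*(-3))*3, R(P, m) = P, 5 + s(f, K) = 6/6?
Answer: 16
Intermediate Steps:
s(f, K) = -4 (s(f, K) = -5 + 6/6 = -5 + 6*(1/6) = -5 + 1 = -4)
E(M) = -9*M (E(M) = -3*M*3 = -9*M)
(E(R(0, -3)) + s(7, 8))**2 = (-9*0 - 4)**2 = (0 - 4)**2 = (-4)**2 = 16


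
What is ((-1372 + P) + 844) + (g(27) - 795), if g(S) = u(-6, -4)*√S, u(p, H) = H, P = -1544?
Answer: -2867 - 12*√3 ≈ -2887.8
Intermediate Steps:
g(S) = -4*√S
((-1372 + P) + 844) + (g(27) - 795) = ((-1372 - 1544) + 844) + (-12*√3 - 795) = (-2916 + 844) + (-12*√3 - 795) = -2072 + (-12*√3 - 795) = -2072 + (-795 - 12*√3) = -2867 - 12*√3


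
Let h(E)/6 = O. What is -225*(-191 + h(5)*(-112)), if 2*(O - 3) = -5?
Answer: 118575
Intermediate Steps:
O = 1/2 (O = 3 + (1/2)*(-5) = 3 - 5/2 = 1/2 ≈ 0.50000)
h(E) = 3 (h(E) = 6*(1/2) = 3)
-225*(-191 + h(5)*(-112)) = -225*(-191 + 3*(-112)) = -225*(-191 - 336) = -225*(-527) = 118575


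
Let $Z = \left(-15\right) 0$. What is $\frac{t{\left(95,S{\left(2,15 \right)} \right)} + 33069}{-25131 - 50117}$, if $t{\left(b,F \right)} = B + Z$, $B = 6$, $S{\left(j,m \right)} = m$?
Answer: $- \frac{33075}{75248} \approx -0.43955$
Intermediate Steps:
$Z = 0$
$t{\left(b,F \right)} = 6$ ($t{\left(b,F \right)} = 6 + 0 = 6$)
$\frac{t{\left(95,S{\left(2,15 \right)} \right)} + 33069}{-25131 - 50117} = \frac{6 + 33069}{-25131 - 50117} = \frac{33075}{-75248} = 33075 \left(- \frac{1}{75248}\right) = - \frac{33075}{75248}$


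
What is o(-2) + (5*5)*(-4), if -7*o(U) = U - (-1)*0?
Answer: -698/7 ≈ -99.714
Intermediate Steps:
o(U) = -U/7 (o(U) = -(U - (-1)*0)/7 = -(U - 1*0)/7 = -(U + 0)/7 = -U/7)
o(-2) + (5*5)*(-4) = -⅐*(-2) + (5*5)*(-4) = 2/7 + 25*(-4) = 2/7 - 100 = -698/7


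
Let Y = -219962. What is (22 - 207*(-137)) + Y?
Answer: -191581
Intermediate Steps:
(22 - 207*(-137)) + Y = (22 - 207*(-137)) - 219962 = (22 + 28359) - 219962 = 28381 - 219962 = -191581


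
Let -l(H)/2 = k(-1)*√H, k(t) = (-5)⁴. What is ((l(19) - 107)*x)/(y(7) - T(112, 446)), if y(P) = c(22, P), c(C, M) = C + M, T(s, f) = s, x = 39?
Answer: 4173/83 + 48750*√19/83 ≈ 2610.5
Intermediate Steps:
k(t) = 625
l(H) = -1250*√H
y(P) = 22 + P
((l(19) - 107)*x)/(y(7) - T(112, 446)) = ((-1250*√19 - 107)*39)/((22 + 7) - 1*112) = ((-107 - 1250*√19)*39)/(29 - 112) = (-4173 - 48750*√19)/(-83) = (-4173 - 48750*√19)*(-1/83) = 4173/83 + 48750*√19/83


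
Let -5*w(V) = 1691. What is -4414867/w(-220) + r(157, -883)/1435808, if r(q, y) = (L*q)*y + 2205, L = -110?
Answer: 31720297268645/2427951328 ≈ 13065.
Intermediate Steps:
r(q, y) = 2205 - 110*q*y (r(q, y) = (-110*q)*y + 2205 = -110*q*y + 2205 = 2205 - 110*q*y)
w(V) = -1691/5 (w(V) = -1/5*1691 = -1691/5)
-4414867/w(-220) + r(157, -883)/1435808 = -4414867/(-1691/5) + (2205 - 110*157*(-883))/1435808 = -4414867*(-5/1691) + (2205 + 15249410)*(1/1435808) = 22074335/1691 + 15251615*(1/1435808) = 22074335/1691 + 15251615/1435808 = 31720297268645/2427951328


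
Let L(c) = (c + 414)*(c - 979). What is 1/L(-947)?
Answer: 1/1026558 ≈ 9.7413e-7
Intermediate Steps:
L(c) = (-979 + c)*(414 + c) (L(c) = (414 + c)*(-979 + c) = (-979 + c)*(414 + c))
1/L(-947) = 1/(-405306 + (-947)**2 - 565*(-947)) = 1/(-405306 + 896809 + 535055) = 1/1026558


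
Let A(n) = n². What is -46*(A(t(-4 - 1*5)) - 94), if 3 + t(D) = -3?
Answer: 2668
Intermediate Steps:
t(D) = -6 (t(D) = -3 - 3 = -6)
-46*(A(t(-4 - 1*5)) - 94) = -46*((-6)² - 94) = -46*(36 - 94) = -46*(-58) = 2668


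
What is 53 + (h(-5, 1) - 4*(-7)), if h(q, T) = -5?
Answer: 76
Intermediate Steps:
53 + (h(-5, 1) - 4*(-7)) = 53 + (-5 - 4*(-7)) = 53 + (-5 + 28) = 53 + 23 = 76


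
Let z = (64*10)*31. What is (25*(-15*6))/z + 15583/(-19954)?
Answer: -17703161/19794368 ≈ -0.89435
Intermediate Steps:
z = 19840 (z = 640*31 = 19840)
(25*(-15*6))/z + 15583/(-19954) = (25*(-15*6))/19840 + 15583/(-19954) = (25*(-90))*(1/19840) + 15583*(-1/19954) = -2250*1/19840 - 15583/19954 = -225/1984 - 15583/19954 = -17703161/19794368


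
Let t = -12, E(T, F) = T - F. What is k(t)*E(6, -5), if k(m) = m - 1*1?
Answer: -143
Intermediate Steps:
k(m) = -1 + m (k(m) = m - 1 = -1 + m)
k(t)*E(6, -5) = (-1 - 12)*(6 - 1*(-5)) = -13*(6 + 5) = -13*11 = -143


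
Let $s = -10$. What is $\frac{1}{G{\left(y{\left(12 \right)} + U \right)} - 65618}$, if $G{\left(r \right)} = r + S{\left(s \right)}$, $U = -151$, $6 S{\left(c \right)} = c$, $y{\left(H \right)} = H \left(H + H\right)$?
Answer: $- \frac{3}{196448} \approx -1.5271 \cdot 10^{-5}$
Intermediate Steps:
$y{\left(H \right)} = 2 H^{2}$ ($y{\left(H \right)} = H 2 H = 2 H^{2}$)
$S{\left(c \right)} = \frac{c}{6}$
$G{\left(r \right)} = - \frac{5}{3} + r$ ($G{\left(r \right)} = r + \frac{1}{6} \left(-10\right) = r - \frac{5}{3} = - \frac{5}{3} + r$)
$\frac{1}{G{\left(y{\left(12 \right)} + U \right)} - 65618} = \frac{1}{\left(- \frac{5}{3} - \left(151 - 2 \cdot 12^{2}\right)\right) - 65618} = \frac{1}{\left(- \frac{5}{3} + \left(2 \cdot 144 - 151\right)\right) - 65618} = \frac{1}{\left(- \frac{5}{3} + \left(288 - 151\right)\right) - 65618} = \frac{1}{\left(- \frac{5}{3} + 137\right) - 65618} = \frac{1}{\frac{406}{3} - 65618} = \frac{1}{- \frac{196448}{3}} = - \frac{3}{196448}$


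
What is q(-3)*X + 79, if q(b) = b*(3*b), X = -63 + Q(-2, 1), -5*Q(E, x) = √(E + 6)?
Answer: -8164/5 ≈ -1632.8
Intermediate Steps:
Q(E, x) = -√(6 + E)/5 (Q(E, x) = -√(E + 6)/5 = -√(6 + E)/5)
X = -317/5 (X = -63 - √(6 - 2)/5 = -63 - √4/5 = -63 - ⅕*2 = -63 - ⅖ = -317/5 ≈ -63.400)
q(b) = 3*b²
q(-3)*X + 79 = (3*(-3)²)*(-317/5) + 79 = (3*9)*(-317/5) + 79 = 27*(-317/5) + 79 = -8559/5 + 79 = -8164/5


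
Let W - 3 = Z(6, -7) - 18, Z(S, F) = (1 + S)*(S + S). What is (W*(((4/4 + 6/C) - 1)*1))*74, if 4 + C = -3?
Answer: -30636/7 ≈ -4376.6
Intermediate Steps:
C = -7 (C = -4 - 3 = -7)
Z(S, F) = 2*S*(1 + S) (Z(S, F) = (1 + S)*(2*S) = 2*S*(1 + S))
W = 69 (W = 3 + (2*6*(1 + 6) - 18) = 3 + (2*6*7 - 18) = 3 + (84 - 18) = 3 + 66 = 69)
(W*(((4/4 + 6/C) - 1)*1))*74 = (69*(((4/4 + 6/(-7)) - 1)*1))*74 = (69*(((4*(1/4) + 6*(-1/7)) - 1)*1))*74 = (69*(((1 - 6/7) - 1)*1))*74 = (69*((1/7 - 1)*1))*74 = (69*(-6/7*1))*74 = (69*(-6/7))*74 = -414/7*74 = -30636/7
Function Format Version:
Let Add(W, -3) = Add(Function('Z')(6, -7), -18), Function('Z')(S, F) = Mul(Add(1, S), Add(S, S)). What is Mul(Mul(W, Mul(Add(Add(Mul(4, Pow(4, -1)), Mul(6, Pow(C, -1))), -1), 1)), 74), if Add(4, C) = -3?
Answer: Rational(-30636, 7) ≈ -4376.6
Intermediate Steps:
C = -7 (C = Add(-4, -3) = -7)
Function('Z')(S, F) = Mul(2, S, Add(1, S)) (Function('Z')(S, F) = Mul(Add(1, S), Mul(2, S)) = Mul(2, S, Add(1, S)))
W = 69 (W = Add(3, Add(Mul(2, 6, Add(1, 6)), -18)) = Add(3, Add(Mul(2, 6, 7), -18)) = Add(3, Add(84, -18)) = Add(3, 66) = 69)
Mul(Mul(W, Mul(Add(Add(Mul(4, Pow(4, -1)), Mul(6, Pow(C, -1))), -1), 1)), 74) = Mul(Mul(69, Mul(Add(Add(Mul(4, Pow(4, -1)), Mul(6, Pow(-7, -1))), -1), 1)), 74) = Mul(Mul(69, Mul(Add(Add(Mul(4, Rational(1, 4)), Mul(6, Rational(-1, 7))), -1), 1)), 74) = Mul(Mul(69, Mul(Add(Add(1, Rational(-6, 7)), -1), 1)), 74) = Mul(Mul(69, Mul(Add(Rational(1, 7), -1), 1)), 74) = Mul(Mul(69, Mul(Rational(-6, 7), 1)), 74) = Mul(Mul(69, Rational(-6, 7)), 74) = Mul(Rational(-414, 7), 74) = Rational(-30636, 7)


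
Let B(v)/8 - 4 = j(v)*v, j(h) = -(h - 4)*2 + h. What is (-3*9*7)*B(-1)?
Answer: 7560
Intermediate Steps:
j(h) = 8 - h (j(h) = -(-4 + h)*2 + h = -(-8 + 2*h) + h = (8 - 2*h) + h = 8 - h)
B(v) = 32 + 8*v*(8 - v) (B(v) = 32 + 8*((8 - v)*v) = 32 + 8*(v*(8 - v)) = 32 + 8*v*(8 - v))
(-3*9*7)*B(-1) = (-3*9*7)*(32 - 8*(-1)*(-8 - 1)) = (-27*7)*(32 - 8*(-1)*(-9)) = -189*(32 - 72) = -189*(-40) = 7560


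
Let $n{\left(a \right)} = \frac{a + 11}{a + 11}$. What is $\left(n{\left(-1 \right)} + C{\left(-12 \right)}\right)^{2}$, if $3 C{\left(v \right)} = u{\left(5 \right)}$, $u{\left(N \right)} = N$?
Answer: $\frac{64}{9} \approx 7.1111$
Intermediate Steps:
$C{\left(v \right)} = \frac{5}{3}$ ($C{\left(v \right)} = \frac{1}{3} \cdot 5 = \frac{5}{3}$)
$n{\left(a \right)} = 1$ ($n{\left(a \right)} = \frac{11 + a}{11 + a} = 1$)
$\left(n{\left(-1 \right)} + C{\left(-12 \right)}\right)^{2} = \left(1 + \frac{5}{3}\right)^{2} = \left(\frac{8}{3}\right)^{2} = \frac{64}{9}$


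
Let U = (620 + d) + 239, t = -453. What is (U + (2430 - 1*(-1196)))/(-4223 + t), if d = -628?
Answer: -551/668 ≈ -0.82485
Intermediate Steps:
U = 231 (U = (620 - 628) + 239 = -8 + 239 = 231)
(U + (2430 - 1*(-1196)))/(-4223 + t) = (231 + (2430 - 1*(-1196)))/(-4223 - 453) = (231 + (2430 + 1196))/(-4676) = (231 + 3626)*(-1/4676) = 3857*(-1/4676) = -551/668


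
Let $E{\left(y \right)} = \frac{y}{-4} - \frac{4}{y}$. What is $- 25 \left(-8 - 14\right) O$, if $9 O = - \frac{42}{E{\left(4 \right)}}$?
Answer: $\frac{3850}{3} \approx 1283.3$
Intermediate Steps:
$E{\left(y \right)} = - \frac{4}{y} - \frac{y}{4}$ ($E{\left(y \right)} = y \left(- \frac{1}{4}\right) - \frac{4}{y} = - \frac{y}{4} - \frac{4}{y} = - \frac{4}{y} - \frac{y}{4}$)
$O = \frac{7}{3}$ ($O = \frac{\left(-42\right) \frac{1}{- \frac{4}{4} - 1}}{9} = \frac{\left(-42\right) \frac{1}{\left(-4\right) \frac{1}{4} - 1}}{9} = \frac{\left(-42\right) \frac{1}{-1 - 1}}{9} = \frac{\left(-42\right) \frac{1}{-2}}{9} = \frac{\left(-42\right) \left(- \frac{1}{2}\right)}{9} = \frac{1}{9} \cdot 21 = \frac{7}{3} \approx 2.3333$)
$- 25 \left(-8 - 14\right) O = - 25 \left(-8 - 14\right) \frac{7}{3} = \left(-25\right) \left(-22\right) \frac{7}{3} = 550 \cdot \frac{7}{3} = \frac{3850}{3}$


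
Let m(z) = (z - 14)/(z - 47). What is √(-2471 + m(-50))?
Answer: I*√23243431/97 ≈ 49.703*I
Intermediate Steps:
m(z) = (-14 + z)/(-47 + z)
√(-2471 + m(-50)) = √(-2471 + (-14 - 50)/(-47 - 50)) = √(-2471 - 64/(-97)) = √(-2471 - 1/97*(-64)) = √(-2471 + 64/97) = √(-239623/97) = I*√23243431/97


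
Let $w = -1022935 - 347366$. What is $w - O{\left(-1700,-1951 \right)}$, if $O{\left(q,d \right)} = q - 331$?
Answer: $-1368270$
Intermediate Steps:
$w = -1370301$
$O{\left(q,d \right)} = -331 + q$
$w - O{\left(-1700,-1951 \right)} = -1370301 - \left(-331 - 1700\right) = -1370301 - -2031 = -1370301 + 2031 = -1368270$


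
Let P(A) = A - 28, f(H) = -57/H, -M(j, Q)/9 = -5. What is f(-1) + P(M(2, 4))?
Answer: 74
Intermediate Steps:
M(j, Q) = 45 (M(j, Q) = -9*(-5) = 45)
P(A) = -28 + A
f(-1) + P(M(2, 4)) = -57/(-1) + (-28 + 45) = -57*(-1) + 17 = 57 + 17 = 74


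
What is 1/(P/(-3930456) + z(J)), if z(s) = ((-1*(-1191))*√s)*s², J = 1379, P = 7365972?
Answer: 201052978078/758871494101737754492069579432475 + 242976168562181138364*√1379/758871494101737754492069579432475 ≈ 1.1890e-11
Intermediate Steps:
z(s) = 1191*s^(5/2) (z(s) = (1191*√s)*s² = 1191*s^(5/2))
1/(P/(-3930456) + z(J)) = 1/(7365972/(-3930456) + 1191*1379^(5/2)) = 1/(7365972*(-1/3930456) + 1191*(1901641*√1379)) = 1/(-613831/327538 + 2264854431*√1379)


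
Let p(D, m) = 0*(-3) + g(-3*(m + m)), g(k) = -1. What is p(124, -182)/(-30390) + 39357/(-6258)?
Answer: -99671081/15848385 ≈ -6.2890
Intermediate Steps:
p(D, m) = -1 (p(D, m) = 0*(-3) - 1 = 0 - 1 = -1)
p(124, -182)/(-30390) + 39357/(-6258) = -1/(-30390) + 39357/(-6258) = -1*(-1/30390) + 39357*(-1/6258) = 1/30390 - 13119/2086 = -99671081/15848385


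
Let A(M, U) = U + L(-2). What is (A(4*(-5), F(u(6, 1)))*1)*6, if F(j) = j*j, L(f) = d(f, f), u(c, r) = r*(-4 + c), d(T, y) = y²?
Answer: 48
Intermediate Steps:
L(f) = f²
F(j) = j²
A(M, U) = 4 + U (A(M, U) = U + (-2)² = U + 4 = 4 + U)
(A(4*(-5), F(u(6, 1)))*1)*6 = ((4 + (1*(-4 + 6))²)*1)*6 = ((4 + (1*2)²)*1)*6 = ((4 + 2²)*1)*6 = ((4 + 4)*1)*6 = (8*1)*6 = 8*6 = 48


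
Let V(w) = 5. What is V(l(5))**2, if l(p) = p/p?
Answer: 25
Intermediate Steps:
l(p) = 1
V(l(5))**2 = 5**2 = 25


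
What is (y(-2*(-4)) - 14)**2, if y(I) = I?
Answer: 36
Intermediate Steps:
(y(-2*(-4)) - 14)**2 = (-2*(-4) - 14)**2 = (8 - 14)**2 = (-6)**2 = 36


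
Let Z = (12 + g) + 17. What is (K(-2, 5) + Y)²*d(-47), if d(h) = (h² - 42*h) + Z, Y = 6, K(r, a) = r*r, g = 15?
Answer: 422700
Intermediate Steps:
K(r, a) = r²
Z = 44 (Z = (12 + 15) + 17 = 27 + 17 = 44)
d(h) = 44 + h² - 42*h (d(h) = (h² - 42*h) + 44 = 44 + h² - 42*h)
(K(-2, 5) + Y)²*d(-47) = ((-2)² + 6)²*(44 + (-47)² - 42*(-47)) = (4 + 6)²*(44 + 2209 + 1974) = 10²*4227 = 100*4227 = 422700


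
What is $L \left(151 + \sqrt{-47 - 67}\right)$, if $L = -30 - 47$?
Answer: $-11627 - 77 i \sqrt{114} \approx -11627.0 - 822.13 i$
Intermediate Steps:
$L = -77$ ($L = -30 - 47 = -77$)
$L \left(151 + \sqrt{-47 - 67}\right) = - 77 \left(151 + \sqrt{-47 - 67}\right) = - 77 \left(151 + \sqrt{-114}\right) = - 77 \left(151 + i \sqrt{114}\right) = -11627 - 77 i \sqrt{114}$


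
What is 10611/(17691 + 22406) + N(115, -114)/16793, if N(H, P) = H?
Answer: 182801678/673348921 ≈ 0.27148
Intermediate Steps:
10611/(17691 + 22406) + N(115, -114)/16793 = 10611/(17691 + 22406) + 115/16793 = 10611/40097 + 115*(1/16793) = 10611*(1/40097) + 115/16793 = 10611/40097 + 115/16793 = 182801678/673348921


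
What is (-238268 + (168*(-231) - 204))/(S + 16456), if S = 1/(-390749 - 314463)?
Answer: -195541183360/11604968671 ≈ -16.850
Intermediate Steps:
S = -1/705212 (S = 1/(-705212) = -1/705212 ≈ -1.4180e-6)
(-238268 + (168*(-231) - 204))/(S + 16456) = (-238268 + (168*(-231) - 204))/(-1/705212 + 16456) = (-238268 + (-38808 - 204))/(11604968671/705212) = (-238268 - 39012)*(705212/11604968671) = -277280*705212/11604968671 = -195541183360/11604968671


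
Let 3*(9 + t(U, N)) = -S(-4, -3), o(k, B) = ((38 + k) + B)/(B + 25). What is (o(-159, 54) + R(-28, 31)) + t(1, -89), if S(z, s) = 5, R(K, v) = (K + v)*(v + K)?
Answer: -596/237 ≈ -2.5148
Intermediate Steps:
R(K, v) = (K + v)² (R(K, v) = (K + v)*(K + v) = (K + v)²)
o(k, B) = (38 + B + k)/(25 + B)
t(U, N) = -32/3 (t(U, N) = -9 + (-1*5)/3 = -9 + (⅓)*(-5) = -9 - 5/3 = -32/3)
(o(-159, 54) + R(-28, 31)) + t(1, -89) = ((38 + 54 - 159)/(25 + 54) + (-28 + 31)²) - 32/3 = (-67/79 + 3²) - 32/3 = ((1/79)*(-67) + 9) - 32/3 = (-67/79 + 9) - 32/3 = 644/79 - 32/3 = -596/237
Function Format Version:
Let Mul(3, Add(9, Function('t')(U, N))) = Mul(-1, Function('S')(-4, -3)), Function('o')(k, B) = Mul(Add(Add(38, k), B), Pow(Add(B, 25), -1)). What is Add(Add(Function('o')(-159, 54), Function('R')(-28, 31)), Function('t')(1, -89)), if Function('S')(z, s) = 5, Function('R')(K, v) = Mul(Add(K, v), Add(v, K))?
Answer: Rational(-596, 237) ≈ -2.5148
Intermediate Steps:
Function('R')(K, v) = Pow(Add(K, v), 2) (Function('R')(K, v) = Mul(Add(K, v), Add(K, v)) = Pow(Add(K, v), 2))
Function('o')(k, B) = Mul(Pow(Add(25, B), -1), Add(38, B, k)) (Function('o')(k, B) = Mul(Add(38, B, k), Pow(Add(25, B), -1)) = Mul(Pow(Add(25, B), -1), Add(38, B, k)))
Function('t')(U, N) = Rational(-32, 3) (Function('t')(U, N) = Add(-9, Mul(Rational(1, 3), Mul(-1, 5))) = Add(-9, Mul(Rational(1, 3), -5)) = Add(-9, Rational(-5, 3)) = Rational(-32, 3))
Add(Add(Function('o')(-159, 54), Function('R')(-28, 31)), Function('t')(1, -89)) = Add(Add(Mul(Pow(Add(25, 54), -1), Add(38, 54, -159)), Pow(Add(-28, 31), 2)), Rational(-32, 3)) = Add(Add(Mul(Pow(79, -1), -67), Pow(3, 2)), Rational(-32, 3)) = Add(Add(Mul(Rational(1, 79), -67), 9), Rational(-32, 3)) = Add(Add(Rational(-67, 79), 9), Rational(-32, 3)) = Add(Rational(644, 79), Rational(-32, 3)) = Rational(-596, 237)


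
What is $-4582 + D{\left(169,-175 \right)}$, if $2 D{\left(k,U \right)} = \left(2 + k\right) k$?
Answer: $\frac{19735}{2} \approx 9867.5$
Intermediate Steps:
$D{\left(k,U \right)} = \frac{k \left(2 + k\right)}{2}$ ($D{\left(k,U \right)} = \frac{\left(2 + k\right) k}{2} = \frac{k \left(2 + k\right)}{2}$)
$-4582 + D{\left(169,-175 \right)} = -4582 + \frac{1}{2} \cdot 169 \left(2 + 169\right) = -4582 + \frac{1}{2} \cdot 169 \cdot 171 = -4582 + \frac{28899}{2} = \frac{19735}{2}$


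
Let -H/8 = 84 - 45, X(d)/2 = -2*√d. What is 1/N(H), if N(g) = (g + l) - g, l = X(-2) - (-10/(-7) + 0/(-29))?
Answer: -35/834 + 49*I*√2/417 ≈ -0.041966 + 0.16618*I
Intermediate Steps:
X(d) = -4*√d (X(d) = 2*(-2*√d) = -4*√d)
l = -10/7 - 4*I*√2 (l = -4*I*√2 - (-10/(-7) + 0/(-29)) = -4*I*√2 - (-10*(-⅐) + 0*(-1/29)) = -4*I*√2 - (10/7 + 0) = -4*I*√2 - 1*10/7 = -4*I*√2 - 10/7 = -10/7 - 4*I*√2 ≈ -1.4286 - 5.6569*I)
H = -312 (H = -8*(84 - 45) = -8*39 = -312)
N(g) = -10/7 - 4*I*√2 (N(g) = (g + (-10/7 - 4*I*√2)) - g = (-10/7 + g - 4*I*√2) - g = -10/7 - 4*I*√2)
1/N(H) = 1/(-10/7 - 4*I*√2)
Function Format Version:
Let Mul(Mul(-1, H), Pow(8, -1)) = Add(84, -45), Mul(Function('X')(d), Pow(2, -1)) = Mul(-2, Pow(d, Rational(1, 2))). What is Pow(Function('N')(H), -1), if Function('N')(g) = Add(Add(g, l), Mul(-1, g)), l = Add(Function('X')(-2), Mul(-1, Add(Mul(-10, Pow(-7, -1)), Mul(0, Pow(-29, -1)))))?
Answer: Add(Rational(-35, 834), Mul(Rational(49, 417), I, Pow(2, Rational(1, 2)))) ≈ Add(-0.041966, Mul(0.16618, I))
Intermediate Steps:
Function('X')(d) = Mul(-4, Pow(d, Rational(1, 2))) (Function('X')(d) = Mul(2, Mul(-2, Pow(d, Rational(1, 2)))) = Mul(-4, Pow(d, Rational(1, 2))))
l = Add(Rational(-10, 7), Mul(-4, I, Pow(2, Rational(1, 2)))) (l = Add(Mul(-4, Pow(-2, Rational(1, 2))), Mul(-1, Add(Mul(-10, Pow(-7, -1)), Mul(0, Pow(-29, -1))))) = Add(Mul(-4, Mul(I, Pow(2, Rational(1, 2)))), Mul(-1, Add(Mul(-10, Rational(-1, 7)), Mul(0, Rational(-1, 29))))) = Add(Mul(-4, I, Pow(2, Rational(1, 2))), Mul(-1, Add(Rational(10, 7), 0))) = Add(Mul(-4, I, Pow(2, Rational(1, 2))), Mul(-1, Rational(10, 7))) = Add(Mul(-4, I, Pow(2, Rational(1, 2))), Rational(-10, 7)) = Add(Rational(-10, 7), Mul(-4, I, Pow(2, Rational(1, 2)))) ≈ Add(-1.4286, Mul(-5.6569, I)))
H = -312 (H = Mul(-8, Add(84, -45)) = Mul(-8, 39) = -312)
Function('N')(g) = Add(Rational(-10, 7), Mul(-4, I, Pow(2, Rational(1, 2)))) (Function('N')(g) = Add(Add(g, Add(Rational(-10, 7), Mul(-4, I, Pow(2, Rational(1, 2))))), Mul(-1, g)) = Add(Add(Rational(-10, 7), g, Mul(-4, I, Pow(2, Rational(1, 2)))), Mul(-1, g)) = Add(Rational(-10, 7), Mul(-4, I, Pow(2, Rational(1, 2)))))
Pow(Function('N')(H), -1) = Pow(Add(Rational(-10, 7), Mul(-4, I, Pow(2, Rational(1, 2)))), -1)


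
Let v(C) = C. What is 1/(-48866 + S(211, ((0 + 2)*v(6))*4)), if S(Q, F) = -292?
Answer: -1/49158 ≈ -2.0343e-5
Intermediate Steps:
1/(-48866 + S(211, ((0 + 2)*v(6))*4)) = 1/(-48866 - 292) = 1/(-49158) = -1/49158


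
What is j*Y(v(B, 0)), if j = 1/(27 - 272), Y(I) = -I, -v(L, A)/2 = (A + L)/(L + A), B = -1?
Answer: -2/245 ≈ -0.0081633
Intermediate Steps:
v(L, A) = -2 (v(L, A) = -2*(A + L)/(L + A) = -2*(A + L)/(A + L) = -2*1 = -2)
j = -1/245 (j = 1/(-245) = -1/245 ≈ -0.0040816)
j*Y(v(B, 0)) = -(-1)*(-2)/245 = -1/245*2 = -2/245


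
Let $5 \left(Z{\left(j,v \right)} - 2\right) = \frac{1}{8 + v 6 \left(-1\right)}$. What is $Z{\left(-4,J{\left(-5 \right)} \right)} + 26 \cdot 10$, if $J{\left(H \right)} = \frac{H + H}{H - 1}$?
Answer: $\frac{2619}{10} \approx 261.9$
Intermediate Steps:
$J{\left(H \right)} = \frac{2 H}{-1 + H}$
$Z{\left(j,v \right)} = 2 + \frac{1}{5 \left(8 - 6 v\right)}$ ($Z{\left(j,v \right)} = 2 + \frac{1}{5 \left(8 + v 6 \left(-1\right)\right)} = 2 + \frac{1}{5 \left(8 + 6 v \left(-1\right)\right)} = 2 + \frac{1}{5 \left(8 - 6 v\right)}$)
$Z{\left(-4,J{\left(-5 \right)} \right)} + 26 \cdot 10 = \frac{3 \left(-27 + 20 \cdot 2 \left(-5\right) \frac{1}{-1 - 5}\right)}{10 \left(-4 + 3 \cdot 2 \left(-5\right) \frac{1}{-1 - 5}\right)} + 26 \cdot 10 = \frac{3 \left(-27 + 20 \cdot 2 \left(-5\right) \frac{1}{-6}\right)}{10 \left(-4 + 3 \cdot 2 \left(-5\right) \frac{1}{-6}\right)} + 260 = \frac{3 \left(-27 + 20 \cdot 2 \left(-5\right) \left(- \frac{1}{6}\right)\right)}{10 \left(-4 + 3 \cdot 2 \left(-5\right) \left(- \frac{1}{6}\right)\right)} + 260 = \frac{3 \left(-27 + 20 \cdot \frac{5}{3}\right)}{10 \left(-4 + 3 \cdot \frac{5}{3}\right)} + 260 = \frac{3 \left(-27 + \frac{100}{3}\right)}{10 \left(-4 + 5\right)} + 260 = \frac{3}{10} \cdot 1^{-1} \cdot \frac{19}{3} + 260 = \frac{3}{10} \cdot 1 \cdot \frac{19}{3} + 260 = \frac{19}{10} + 260 = \frac{2619}{10}$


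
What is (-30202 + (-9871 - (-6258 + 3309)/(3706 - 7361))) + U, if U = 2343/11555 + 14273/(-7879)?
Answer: -2667082575452074/66551588695 ≈ -40075.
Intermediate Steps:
U = -146464018/91041845 (U = 2343*(1/11555) + 14273*(-1/7879) = 2343/11555 - 14273/7879 = -146464018/91041845 ≈ -1.6088)
(-30202 + (-9871 - (-6258 + 3309)/(3706 - 7361))) + U = (-30202 + (-9871 - (-6258 + 3309)/(3706 - 7361))) - 146464018/91041845 = (-30202 + (-9871 - (-2949)/(-3655))) - 146464018/91041845 = (-30202 + (-9871 - (-2949)*(-1)/3655)) - 146464018/91041845 = (-30202 + (-9871 - 1*2949/3655)) - 146464018/91041845 = (-30202 + (-9871 - 2949/3655)) - 146464018/91041845 = (-30202 - 36081454/3655) - 146464018/91041845 = -146469764/3655 - 146464018/91041845 = -2667082575452074/66551588695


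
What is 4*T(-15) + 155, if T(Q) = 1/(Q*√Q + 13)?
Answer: 137343/886 + 15*I*√15/886 ≈ 155.01 + 0.06557*I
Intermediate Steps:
T(Q) = 1/(13 + Q^(3/2)) (T(Q) = 1/(Q^(3/2) + 13) = 1/(13 + Q^(3/2)))
4*T(-15) + 155 = 4/(13 + (-15)^(3/2)) + 155 = 4/(13 - 15*I*√15) + 155 = 155 + 4/(13 - 15*I*√15)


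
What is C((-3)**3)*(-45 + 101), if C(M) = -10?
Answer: -560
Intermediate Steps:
C((-3)**3)*(-45 + 101) = -10*(-45 + 101) = -10*56 = -560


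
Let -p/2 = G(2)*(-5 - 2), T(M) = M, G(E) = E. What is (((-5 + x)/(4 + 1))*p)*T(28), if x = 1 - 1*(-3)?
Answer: -784/5 ≈ -156.80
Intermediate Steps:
x = 4 (x = 1 + 3 = 4)
p = 28 (p = -4*(-5 - 2) = -4*(-7) = -2*(-14) = 28)
(((-5 + x)/(4 + 1))*p)*T(28) = (((-5 + 4)/(4 + 1))*28)*28 = (-1/5*28)*28 = (-1*⅕*28)*28 = -⅕*28*28 = -28/5*28 = -784/5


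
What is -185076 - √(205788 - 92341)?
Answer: -185076 - √113447 ≈ -1.8541e+5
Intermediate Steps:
-185076 - √(205788 - 92341) = -185076 - √113447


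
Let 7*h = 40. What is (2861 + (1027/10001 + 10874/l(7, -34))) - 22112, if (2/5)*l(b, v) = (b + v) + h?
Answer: -144956039116/7450745 ≈ -19455.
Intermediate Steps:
h = 40/7 (h = (⅐)*40 = 40/7 ≈ 5.7143)
l(b, v) = 100/7 + 5*b/2 + 5*v/2 (l(b, v) = 5*((b + v) + 40/7)/2 = 5*(40/7 + b + v)/2 = 100/7 + 5*b/2 + 5*v/2)
(2861 + (1027/10001 + 10874/l(7, -34))) - 22112 = (2861 + (1027/10001 + 10874/(100/7 + (5/2)*7 + (5/2)*(-34)))) - 22112 = (2861 + (1027*(1/10001) + 10874/(100/7 + 35/2 - 85))) - 22112 = (2861 + (1027/10001 + 10874/(-745/14))) - 22112 = (2861 + (1027/10001 + 10874*(-14/745))) - 22112 = (2861 + (1027/10001 - 152236/745)) - 22112 = (2861 - 1521747121/7450745) - 22112 = 19794834324/7450745 - 22112 = -144956039116/7450745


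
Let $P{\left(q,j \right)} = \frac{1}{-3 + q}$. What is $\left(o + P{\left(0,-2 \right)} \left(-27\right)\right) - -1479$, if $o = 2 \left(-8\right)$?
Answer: $1472$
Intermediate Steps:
$o = -16$
$\left(o + P{\left(0,-2 \right)} \left(-27\right)\right) - -1479 = \left(-16 + \frac{1}{-3 + 0} \left(-27\right)\right) - -1479 = \left(-16 + \frac{1}{-3} \left(-27\right)\right) + 1479 = \left(-16 - -9\right) + 1479 = \left(-16 + 9\right) + 1479 = -7 + 1479 = 1472$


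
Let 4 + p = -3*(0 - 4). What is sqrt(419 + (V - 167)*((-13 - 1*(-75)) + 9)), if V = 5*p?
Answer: I*sqrt(8598) ≈ 92.725*I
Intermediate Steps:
p = 8 (p = -4 - 3*(0 - 4) = -4 - 3*(-4) = -4 + 12 = 8)
V = 40 (V = 5*8 = 40)
sqrt(419 + (V - 167)*((-13 - 1*(-75)) + 9)) = sqrt(419 + (40 - 167)*((-13 - 1*(-75)) + 9)) = sqrt(419 - 127*((-13 + 75) + 9)) = sqrt(419 - 127*(62 + 9)) = sqrt(419 - 127*71) = sqrt(419 - 9017) = sqrt(-8598) = I*sqrt(8598)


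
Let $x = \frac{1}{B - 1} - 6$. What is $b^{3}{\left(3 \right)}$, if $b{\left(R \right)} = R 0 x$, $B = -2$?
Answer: $0$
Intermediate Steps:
$x = - \frac{19}{3}$ ($x = \frac{1}{-2 - 1} - 6 = \frac{1}{-3} - 6 = - \frac{1}{3} - 6 = - \frac{19}{3} \approx -6.3333$)
$b{\left(R \right)} = 0$ ($b{\left(R \right)} = R 0 \left(- \frac{19}{3}\right) = 0 \left(- \frac{19}{3}\right) = 0$)
$b^{3}{\left(3 \right)} = 0^{3} = 0$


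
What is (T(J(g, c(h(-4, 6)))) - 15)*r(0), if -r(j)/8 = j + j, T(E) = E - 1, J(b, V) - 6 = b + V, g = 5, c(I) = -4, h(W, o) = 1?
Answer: 0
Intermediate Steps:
J(b, V) = 6 + V + b (J(b, V) = 6 + (b + V) = 6 + (V + b) = 6 + V + b)
T(E) = -1 + E
r(j) = -16*j (r(j) = -8*(j + j) = -16*j)
(T(J(g, c(h(-4, 6)))) - 15)*r(0) = ((-1 + (6 - 4 + 5)) - 15)*(-16*0) = ((-1 + 7) - 15)*0 = (6 - 15)*0 = -9*0 = 0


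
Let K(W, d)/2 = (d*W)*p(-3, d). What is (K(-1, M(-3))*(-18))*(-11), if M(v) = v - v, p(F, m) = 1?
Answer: 0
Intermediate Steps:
M(v) = 0
K(W, d) = 2*W*d (K(W, d) = 2*((d*W)*1) = 2*((W*d)*1) = 2*(W*d) = 2*W*d)
(K(-1, M(-3))*(-18))*(-11) = ((2*(-1)*0)*(-18))*(-11) = (0*(-18))*(-11) = 0*(-11) = 0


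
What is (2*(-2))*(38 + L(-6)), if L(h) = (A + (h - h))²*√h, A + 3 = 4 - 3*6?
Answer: -152 - 1156*I*√6 ≈ -152.0 - 2831.6*I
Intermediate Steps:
A = -17 (A = -3 + (4 - 3*6) = -3 + (4 - 18) = -3 - 14 = -17)
L(h) = 289*√h (L(h) = (-17 + (h - h))²*√h = (-17 + 0)²*√h = (-17)²*√h = 289*√h)
(2*(-2))*(38 + L(-6)) = (2*(-2))*(38 + 289*√(-6)) = -4*(38 + 289*(I*√6)) = -4*(38 + 289*I*√6) = -152 - 1156*I*√6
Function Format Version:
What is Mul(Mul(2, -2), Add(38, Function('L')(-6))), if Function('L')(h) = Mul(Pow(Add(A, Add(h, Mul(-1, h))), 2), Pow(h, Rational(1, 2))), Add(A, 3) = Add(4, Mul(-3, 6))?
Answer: Add(-152, Mul(-1156, I, Pow(6, Rational(1, 2)))) ≈ Add(-152.00, Mul(-2831.6, I))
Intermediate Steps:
A = -17 (A = Add(-3, Add(4, Mul(-3, 6))) = Add(-3, Add(4, -18)) = Add(-3, -14) = -17)
Function('L')(h) = Mul(289, Pow(h, Rational(1, 2))) (Function('L')(h) = Mul(Pow(Add(-17, Add(h, Mul(-1, h))), 2), Pow(h, Rational(1, 2))) = Mul(Pow(Add(-17, 0), 2), Pow(h, Rational(1, 2))) = Mul(Pow(-17, 2), Pow(h, Rational(1, 2))) = Mul(289, Pow(h, Rational(1, 2))))
Mul(Mul(2, -2), Add(38, Function('L')(-6))) = Mul(Mul(2, -2), Add(38, Mul(289, Pow(-6, Rational(1, 2))))) = Mul(-4, Add(38, Mul(289, Mul(I, Pow(6, Rational(1, 2)))))) = Mul(-4, Add(38, Mul(289, I, Pow(6, Rational(1, 2))))) = Add(-152, Mul(-1156, I, Pow(6, Rational(1, 2))))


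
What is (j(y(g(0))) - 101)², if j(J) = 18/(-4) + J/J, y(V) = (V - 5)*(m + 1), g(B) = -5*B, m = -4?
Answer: 43681/4 ≈ 10920.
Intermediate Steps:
y(V) = 15 - 3*V (y(V) = (V - 5)*(-4 + 1) = (-5 + V)*(-3) = 15 - 3*V)
j(J) = -7/2 (j(J) = 18*(-¼) + 1 = -9/2 + 1 = -7/2)
(j(y(g(0))) - 101)² = (-7/2 - 101)² = (-209/2)² = 43681/4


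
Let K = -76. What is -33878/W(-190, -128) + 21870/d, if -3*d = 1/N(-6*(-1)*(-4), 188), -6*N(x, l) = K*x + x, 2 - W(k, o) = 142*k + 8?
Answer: 265464604061/13487 ≈ 1.9683e+7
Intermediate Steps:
W(k, o) = -6 - 142*k (W(k, o) = 2 - (142*k + 8) = 2 - (8 + 142*k) = 2 + (-8 - 142*k) = -6 - 142*k)
N(x, l) = 25*x/2 (N(x, l) = -(-76*x + x)/6 = -(-25)*x/2 = 25*x/2)
d = 1/900 (d = -1/(3*(25*(-6*(-1)*(-4))/2)) = -1/(3*(25*(6*(-4))/2)) = -1/(3*((25/2)*(-24))) = -⅓/(-300) = -⅓*(-1/300) = 1/900 ≈ 0.0011111)
-33878/W(-190, -128) + 21870/d = -33878/(-6 - 142*(-190)) + 21870/(1/900) = -33878/(-6 + 26980) + 21870*900 = -33878/26974 + 19683000 = -33878*1/26974 + 19683000 = -16939/13487 + 19683000 = 265464604061/13487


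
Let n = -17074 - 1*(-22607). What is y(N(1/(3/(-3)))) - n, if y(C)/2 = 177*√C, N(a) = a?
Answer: -5533 + 354*I ≈ -5533.0 + 354.0*I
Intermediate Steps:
y(C) = 354*√C (y(C) = 2*(177*√C) = 354*√C)
n = 5533 (n = -17074 + 22607 = 5533)
y(N(1/(3/(-3)))) - n = 354*√(1/(3/(-3))) - 1*5533 = 354*√(1/(3*(-⅓))) - 5533 = 354*√(1/(-1)) - 5533 = 354*√(-1) - 5533 = 354*I - 5533 = -5533 + 354*I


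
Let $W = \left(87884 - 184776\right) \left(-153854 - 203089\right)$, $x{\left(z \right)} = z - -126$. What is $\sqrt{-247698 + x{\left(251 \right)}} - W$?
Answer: $-34584921156 + i \sqrt{247321} \approx -3.4585 \cdot 10^{10} + 497.31 i$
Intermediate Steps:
$x{\left(z \right)} = 126 + z$ ($x{\left(z \right)} = z + 126 = 126 + z$)
$W = 34584921156$ ($W = \left(-96892\right) \left(-356943\right) = 34584921156$)
$\sqrt{-247698 + x{\left(251 \right)}} - W = \sqrt{-247698 + \left(126 + 251\right)} - 34584921156 = \sqrt{-247698 + 377} - 34584921156 = \sqrt{-247321} - 34584921156 = i \sqrt{247321} - 34584921156 = -34584921156 + i \sqrt{247321}$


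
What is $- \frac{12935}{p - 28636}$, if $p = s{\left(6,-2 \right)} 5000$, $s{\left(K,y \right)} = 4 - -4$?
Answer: $- \frac{12935}{11364} \approx -1.1382$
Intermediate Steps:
$s{\left(K,y \right)} = 8$ ($s{\left(K,y \right)} = 4 + 4 = 8$)
$p = 40000$ ($p = 8 \cdot 5000 = 40000$)
$- \frac{12935}{p - 28636} = - \frac{12935}{40000 - 28636} = - \frac{12935}{11364}$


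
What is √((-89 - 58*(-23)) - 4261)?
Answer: 2*I*√754 ≈ 54.918*I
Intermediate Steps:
√((-89 - 58*(-23)) - 4261) = √((-89 + 1334) - 4261) = √(1245 - 4261) = √(-3016) = 2*I*√754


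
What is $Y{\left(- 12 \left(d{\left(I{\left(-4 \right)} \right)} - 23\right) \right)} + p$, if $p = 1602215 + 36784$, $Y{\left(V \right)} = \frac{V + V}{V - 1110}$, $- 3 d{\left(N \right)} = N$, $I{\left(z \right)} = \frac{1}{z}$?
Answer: $\frac{273712723}{167} \approx 1.639 \cdot 10^{6}$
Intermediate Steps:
$d{\left(N \right)} = - \frac{N}{3}$
$Y{\left(V \right)} = \frac{2 V}{-1110 + V}$
$p = 1638999$
$Y{\left(- 12 \left(d{\left(I{\left(-4 \right)} \right)} - 23\right) \right)} + p = \frac{2 \left(- 12 \left(- \frac{1}{3 \left(-4\right)} - 23\right)\right)}{-1110 - 12 \left(- \frac{1}{3 \left(-4\right)} - 23\right)} + 1638999 = \frac{2 \left(- 12 \left(\left(- \frac{1}{3}\right) \left(- \frac{1}{4}\right) - 23\right)\right)}{-1110 - 12 \left(\left(- \frac{1}{3}\right) \left(- \frac{1}{4}\right) - 23\right)} + 1638999 = \frac{2 \left(- 12 \left(\frac{1}{12} - 23\right)\right)}{-1110 - 12 \left(\frac{1}{12} - 23\right)} + 1638999 = \frac{2 \left(\left(-12\right) \left(- \frac{275}{12}\right)\right)}{-1110 - -275} + 1638999 = 2 \cdot 275 \frac{1}{-1110 + 275} + 1638999 = 2 \cdot 275 \frac{1}{-835} + 1638999 = 2 \cdot 275 \left(- \frac{1}{835}\right) + 1638999 = - \frac{110}{167} + 1638999 = \frac{273712723}{167}$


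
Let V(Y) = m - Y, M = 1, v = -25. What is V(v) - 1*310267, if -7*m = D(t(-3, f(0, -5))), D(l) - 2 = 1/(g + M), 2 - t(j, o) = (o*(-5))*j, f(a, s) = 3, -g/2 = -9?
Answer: -41262225/133 ≈ -3.1024e+5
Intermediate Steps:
g = 18 (g = -2*(-9) = 18)
t(j, o) = 2 + 5*j*o (t(j, o) = 2 - o*(-5)*j = 2 - (-5*o)*j = 2 - (-5)*j*o = 2 + 5*j*o)
D(l) = 39/19 (D(l) = 2 + 1/(18 + 1) = 2 + 1/19 = 39/19)
m = -39/133 (m = -1/7*39/19 = -39/133 ≈ -0.29323)
V(Y) = -39/133 - Y
V(v) - 1*310267 = (-39/133 - 1*(-25)) - 1*310267 = (-39/133 + 25) - 310267 = 3286/133 - 310267 = -41262225/133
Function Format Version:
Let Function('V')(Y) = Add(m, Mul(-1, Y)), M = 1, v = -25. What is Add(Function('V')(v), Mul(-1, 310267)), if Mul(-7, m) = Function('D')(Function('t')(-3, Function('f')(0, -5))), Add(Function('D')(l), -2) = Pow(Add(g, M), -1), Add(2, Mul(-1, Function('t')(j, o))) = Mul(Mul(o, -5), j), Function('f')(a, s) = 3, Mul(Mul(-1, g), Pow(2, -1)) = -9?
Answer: Rational(-41262225, 133) ≈ -3.1024e+5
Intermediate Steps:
g = 18 (g = Mul(-2, -9) = 18)
Function('t')(j, o) = Add(2, Mul(5, j, o)) (Function('t')(j, o) = Add(2, Mul(-1, Mul(Mul(o, -5), j))) = Add(2, Mul(-1, Mul(Mul(-5, o), j))) = Add(2, Mul(-1, Mul(-5, j, o))) = Add(2, Mul(5, j, o)))
Function('D')(l) = Rational(39, 19) (Function('D')(l) = Add(2, Pow(Add(18, 1), -1)) = Add(2, Pow(19, -1)) = Add(2, Rational(1, 19)) = Rational(39, 19))
m = Rational(-39, 133) (m = Mul(Rational(-1, 7), Rational(39, 19)) = Rational(-39, 133) ≈ -0.29323)
Function('V')(Y) = Add(Rational(-39, 133), Mul(-1, Y))
Add(Function('V')(v), Mul(-1, 310267)) = Add(Add(Rational(-39, 133), Mul(-1, -25)), Mul(-1, 310267)) = Add(Add(Rational(-39, 133), 25), -310267) = Add(Rational(3286, 133), -310267) = Rational(-41262225, 133)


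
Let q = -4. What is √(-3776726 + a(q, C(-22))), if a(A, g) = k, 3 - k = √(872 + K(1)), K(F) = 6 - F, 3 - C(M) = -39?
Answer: √(-3776723 - √877) ≈ 1943.4*I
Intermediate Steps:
C(M) = 42 (C(M) = 3 - 1*(-39) = 3 + 39 = 42)
k = 3 - √877 (k = 3 - √(872 + (6 - 1*1)) = 3 - √(872 + (6 - 1)) = 3 - √(872 + 5) = 3 - √877 ≈ -26.614)
a(A, g) = 3 - √877
√(-3776726 + a(q, C(-22))) = √(-3776726 + (3 - √877)) = √(-3776723 - √877)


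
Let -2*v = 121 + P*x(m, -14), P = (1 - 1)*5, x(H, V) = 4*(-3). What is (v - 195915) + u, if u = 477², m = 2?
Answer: 63107/2 ≈ 31554.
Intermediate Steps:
u = 227529
x(H, V) = -12
P = 0 (P = 0*5 = 0)
v = -121/2 (v = -(121 + 0*(-12))/2 = -(121 + 0)/2 = -½*121 = -121/2 ≈ -60.500)
(v - 195915) + u = (-121/2 - 195915) + 227529 = -391951/2 + 227529 = 63107/2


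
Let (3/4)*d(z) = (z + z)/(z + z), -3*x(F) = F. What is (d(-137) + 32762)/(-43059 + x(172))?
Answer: -98290/129349 ≈ -0.75988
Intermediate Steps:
x(F) = -F/3
d(z) = 4/3 (d(z) = 4*((z + z)/(z + z))/3 = 4*((2*z)/((2*z)))/3 = 4*((2*z)*(1/(2*z)))/3 = (4/3)*1 = 4/3)
(d(-137) + 32762)/(-43059 + x(172)) = (4/3 + 32762)/(-43059 - ⅓*172) = 98290/(3*(-43059 - 172/3)) = 98290/(3*(-129349/3)) = (98290/3)*(-3/129349) = -98290/129349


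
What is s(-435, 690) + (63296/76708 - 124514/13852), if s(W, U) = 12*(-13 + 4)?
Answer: -15428854881/132819902 ≈ -116.16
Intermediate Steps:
s(W, U) = -108 (s(W, U) = 12*(-9) = -108)
s(-435, 690) + (63296/76708 - 124514/13852) = -108 + (63296/76708 - 124514/13852) = -108 + (63296*(1/76708) - 124514*1/13852) = -108 + (15824/19177 - 62257/6926) = -108 - 1084305465/132819902 = -15428854881/132819902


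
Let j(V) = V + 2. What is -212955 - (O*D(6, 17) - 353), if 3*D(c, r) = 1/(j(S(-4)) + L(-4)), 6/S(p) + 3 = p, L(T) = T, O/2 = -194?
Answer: -3189709/15 ≈ -2.1265e+5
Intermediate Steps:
O = -388 (O = 2*(-194) = -388)
S(p) = 6/(-3 + p)
j(V) = 2 + V
D(c, r) = -7/60 (D(c, r) = 1/(3*((2 + 6/(-3 - 4)) - 4)) = 1/(3*((2 + 6/(-7)) - 4)) = 1/(3*((2 + 6*(-1/7)) - 4)) = 1/(3*((2 - 6/7) - 4)) = 1/(3*(8/7 - 4)) = 1/(3*(-20/7)) = (1/3)*(-7/20) = -7/60)
-212955 - (O*D(6, 17) - 353) = -212955 - (-388*(-7/60) - 353) = -212955 - (679/15 - 353) = -212955 - 1*(-4616/15) = -212955 + 4616/15 = -3189709/15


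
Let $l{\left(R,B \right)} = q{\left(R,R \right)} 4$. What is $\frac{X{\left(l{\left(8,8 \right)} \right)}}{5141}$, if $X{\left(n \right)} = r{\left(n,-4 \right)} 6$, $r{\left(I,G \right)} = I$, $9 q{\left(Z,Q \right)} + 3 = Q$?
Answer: $\frac{40}{15423} \approx 0.0025935$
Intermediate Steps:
$q{\left(Z,Q \right)} = - \frac{1}{3} + \frac{Q}{9}$
$l{\left(R,B \right)} = - \frac{4}{3} + \frac{4 R}{9}$ ($l{\left(R,B \right)} = \left(- \frac{1}{3} + \frac{R}{9}\right) 4 = - \frac{4}{3} + \frac{4 R}{9}$)
$X{\left(n \right)} = 6 n$ ($X{\left(n \right)} = n 6 = 6 n$)
$\frac{X{\left(l{\left(8,8 \right)} \right)}}{5141} = \frac{6 \left(- \frac{4}{3} + \frac{4}{9} \cdot 8\right)}{5141} = 6 \left(- \frac{4}{3} + \frac{32}{9}\right) \frac{1}{5141} = 6 \cdot \frac{20}{9} \cdot \frac{1}{5141} = \frac{40}{3} \cdot \frac{1}{5141} = \frac{40}{15423}$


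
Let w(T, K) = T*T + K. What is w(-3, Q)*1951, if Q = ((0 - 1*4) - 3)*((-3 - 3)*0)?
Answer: 17559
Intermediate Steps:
Q = 0 (Q = ((0 - 4) - 3)*(-6*0) = (-4 - 3)*0 = -7*0 = 0)
w(T, K) = K + T² (w(T, K) = T² + K = K + T²)
w(-3, Q)*1951 = (0 + (-3)²)*1951 = (0 + 9)*1951 = 9*1951 = 17559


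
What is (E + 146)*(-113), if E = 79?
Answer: -25425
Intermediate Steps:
(E + 146)*(-113) = (79 + 146)*(-113) = 225*(-113) = -25425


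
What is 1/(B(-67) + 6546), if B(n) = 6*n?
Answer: 1/6144 ≈ 0.00016276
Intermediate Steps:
1/(B(-67) + 6546) = 1/(6*(-67) + 6546) = 1/(-402 + 6546) = 1/6144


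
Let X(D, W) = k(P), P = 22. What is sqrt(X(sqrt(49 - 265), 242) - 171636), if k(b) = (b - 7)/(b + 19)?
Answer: I*sqrt(288519501)/41 ≈ 414.29*I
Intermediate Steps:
k(b) = (-7 + b)/(19 + b)
X(D, W) = 15/41 (X(D, W) = (-7 + 22)/(19 + 22) = 15/41)
sqrt(X(sqrt(49 - 265), 242) - 171636) = sqrt(15/41 - 171636) = sqrt(-7037061/41) = I*sqrt(288519501)/41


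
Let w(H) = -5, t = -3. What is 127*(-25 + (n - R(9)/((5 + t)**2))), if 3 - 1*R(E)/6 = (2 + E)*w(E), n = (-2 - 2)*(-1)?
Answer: -13716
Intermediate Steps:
n = 4 (n = -4*(-1) = 4)
R(E) = 78 + 30*E (R(E) = 18 - 6*(2 + E)*(-5) = 18 - 6*(-10 - 5*E) = 18 + (60 + 30*E) = 78 + 30*E)
127*(-25 + (n - R(9)/((5 + t)**2))) = 127*(-25 + (4 - (78 + 30*9)/((5 - 3)**2))) = 127*(-25 + (4 - (78 + 270)/(2**2))) = 127*(-25 + (4 - 348/4)) = 127*(-25 + (4 - 1*87)) = 127*(-25 + (4 - 87)) = 127*(-25 - 83) = 127*(-108) = -13716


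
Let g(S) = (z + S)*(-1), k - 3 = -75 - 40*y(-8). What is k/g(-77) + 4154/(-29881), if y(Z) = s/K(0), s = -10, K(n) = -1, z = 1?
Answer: -3604884/567739 ≈ -6.3495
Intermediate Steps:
y(Z) = 10 (y(Z) = -10/(-1) = -10*(-1) = 10)
k = -472 (k = 3 + (-75 - 40*10) = 3 + (-75 - 400) = 3 - 475 = -472)
g(S) = -1 - S (g(S) = (1 + S)*(-1) = -1 - S)
k/g(-77) + 4154/(-29881) = -472/(-1 - 1*(-77)) + 4154/(-29881) = -472/(-1 + 77) + 4154*(-1/29881) = -472/76 - 4154/29881 = -472*1/76 - 4154/29881 = -118/19 - 4154/29881 = -3604884/567739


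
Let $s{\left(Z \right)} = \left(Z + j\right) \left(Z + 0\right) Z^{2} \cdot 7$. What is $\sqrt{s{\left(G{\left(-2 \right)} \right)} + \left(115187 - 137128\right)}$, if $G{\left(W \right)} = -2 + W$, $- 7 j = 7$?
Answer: $3 i \sqrt{2189} \approx 140.36 i$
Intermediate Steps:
$j = -1$ ($j = \left(- \frac{1}{7}\right) 7 = -1$)
$s{\left(Z \right)} = 7 Z^{3} \left(-1 + Z\right)$ ($s{\left(Z \right)} = \left(Z - 1\right) \left(Z + 0\right) Z^{2} \cdot 7 = \left(-1 + Z\right) Z Z^{2} \cdot 7 = Z \left(-1 + Z\right) Z^{2} \cdot 7 = Z^{3} \left(-1 + Z\right) 7 = 7 Z^{3} \left(-1 + Z\right)$)
$\sqrt{s{\left(G{\left(-2 \right)} \right)} + \left(115187 - 137128\right)} = \sqrt{7 \left(-2 - 2\right)^{3} \left(-1 - 4\right) + \left(115187 - 137128\right)} = \sqrt{7 \left(-4\right)^{3} \left(-1 - 4\right) + \left(115187 - 137128\right)} = \sqrt{7 \left(-64\right) \left(-5\right) - 21941} = \sqrt{2240 - 21941} = \sqrt{-19701} = 3 i \sqrt{2189}$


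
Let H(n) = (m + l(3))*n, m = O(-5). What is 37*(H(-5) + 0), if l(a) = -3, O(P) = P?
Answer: 1480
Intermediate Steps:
m = -5
H(n) = -8*n (H(n) = (-5 - 3)*n = -8*n)
37*(H(-5) + 0) = 37*(-8*(-5) + 0) = 37*(40 + 0) = 37*40 = 1480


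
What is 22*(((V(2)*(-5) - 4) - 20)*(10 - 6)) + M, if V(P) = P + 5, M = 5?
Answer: -5187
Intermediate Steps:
V(P) = 5 + P
22*(((V(2)*(-5) - 4) - 20)*(10 - 6)) + M = 22*((((5 + 2)*(-5) - 4) - 20)*(10 - 6)) + 5 = 22*(((7*(-5) - 4) - 20)*4) + 5 = 22*(((-35 - 4) - 20)*4) + 5 = 22*((-39 - 20)*4) + 5 = 22*(-59*4) + 5 = 22*(-236) + 5 = -5192 + 5 = -5187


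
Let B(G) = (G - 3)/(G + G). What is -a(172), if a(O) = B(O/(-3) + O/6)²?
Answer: -9025/29584 ≈ -0.30506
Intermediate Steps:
B(G) = (-3 + G)/(2*G) (B(G) = (-3 + G)/((2*G)) = (-3 + G)*(1/(2*G)) = (-3 + G)/(2*G))
a(O) = 9*(-3 - O/6)²/O² (a(O) = ((-3 + (O/(-3) + O/6))/(2*(O/(-3) + O/6)))² = ((-3 + (O*(-⅓) + O*(⅙)))/(2*(O*(-⅓) + O*(⅙))))² = ((-3 + (-O/3 + O/6))/(2*(-O/3 + O/6)))² = ((-3 - O/6)/(2*((-O/6))))² = ((-6/O)*(-3 - O/6)/2)² = (-3*(-3 - O/6)/O)² = 9*(-3 - O/6)²/O²)
-a(172) = -(18 + 172)²/(4*172²) = -190²/(4*29584) = -36100/(4*29584) = -1*9025/29584 = -9025/29584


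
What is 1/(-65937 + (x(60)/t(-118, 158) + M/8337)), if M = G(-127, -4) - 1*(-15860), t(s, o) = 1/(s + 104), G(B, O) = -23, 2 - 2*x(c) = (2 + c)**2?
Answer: -2779/108495218 ≈ -2.5614e-5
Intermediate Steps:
x(c) = 1 - (2 + c)**2/2
t(s, o) = 1/(104 + s)
M = 15837 (M = -23 - 1*(-15860) = -23 + 15860 = 15837)
1/(-65937 + (x(60)/t(-118, 158) + M/8337)) = 1/(-65937 + ((1 - (2 + 60)**2/2)/(1/(104 - 118)) + 15837/8337)) = 1/(-65937 + ((1 - 1/2*62**2)/(1/(-14)) + 15837*(1/8337))) = 1/(-65937 + ((1 - 1/2*3844)/(-1/14) + 5279/2779)) = 1/(-65937 + ((1 - 1922)*(-14) + 5279/2779)) = 1/(-65937 + (-1921*(-14) + 5279/2779)) = 1/(-65937 + (26894 + 5279/2779)) = 1/(-65937 + 74743705/2779) = 1/(-108495218/2779) = -2779/108495218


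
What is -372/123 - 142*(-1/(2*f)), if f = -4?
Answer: -3407/164 ≈ -20.774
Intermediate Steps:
-372/123 - 142*(-1/(2*f)) = -372/123 - 142/(-2*1*(-4)) = -372*1/123 - 142/((-2*(-4))) = -124/41 - 142/8 = -124/41 - 142*⅛ = -124/41 - 71/4 = -3407/164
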